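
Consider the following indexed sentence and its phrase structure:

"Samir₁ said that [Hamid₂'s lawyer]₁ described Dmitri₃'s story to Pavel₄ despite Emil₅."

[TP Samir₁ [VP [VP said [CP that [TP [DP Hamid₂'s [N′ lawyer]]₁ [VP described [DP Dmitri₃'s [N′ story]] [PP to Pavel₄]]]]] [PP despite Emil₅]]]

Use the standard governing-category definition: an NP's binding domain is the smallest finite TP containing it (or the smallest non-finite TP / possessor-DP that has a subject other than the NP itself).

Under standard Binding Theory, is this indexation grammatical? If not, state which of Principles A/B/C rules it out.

Principle C

The two coindexed NPs are *[Hamid₂'s lawyer]₁* and *Samir₁*.
*[Hamid₂'s lawyer]₁* is an R-expression. Principle C requires it to be free everywhere.
*Samir₁* c-commands it and carries the same index.
The R-expression is bound → Principle C violation.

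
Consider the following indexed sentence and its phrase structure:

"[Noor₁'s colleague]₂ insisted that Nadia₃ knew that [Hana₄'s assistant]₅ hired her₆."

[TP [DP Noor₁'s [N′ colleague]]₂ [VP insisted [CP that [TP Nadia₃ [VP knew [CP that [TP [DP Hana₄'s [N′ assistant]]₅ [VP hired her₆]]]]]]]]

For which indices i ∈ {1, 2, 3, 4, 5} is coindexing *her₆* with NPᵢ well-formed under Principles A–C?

*her* is a pronoun, so Principle B applies: it must be free in its binding domain.
Binding domain of *her₆*: the embedded TP, whose subject is [Hana₄'s assistant]₅.
*Noor₁* and the pronoun do not c-command one another → neither Principle B nor Principle C is at stake; coindexation permitted.
*[Noor₁'s colleague]₂* c-commands the pronoun but from outside its binding domain, and is not c-commanded by it → coindexation permitted.
*Nadia₃* c-commands the pronoun but from outside its binding domain, and is not c-commanded by it → coindexation permitted.
*Hana₄* and the pronoun do not c-command one another → neither Principle B nor Principle C is at stake; coindexation permitted.
*[Hana₄'s assistant]₅* c-commands the pronoun within its binding domain → coindexation would violate Principle B.

{1, 2, 3, 4}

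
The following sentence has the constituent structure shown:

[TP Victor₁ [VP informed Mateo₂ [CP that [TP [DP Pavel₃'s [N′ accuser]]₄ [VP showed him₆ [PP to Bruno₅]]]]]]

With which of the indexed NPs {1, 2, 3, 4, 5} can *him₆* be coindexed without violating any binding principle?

{1, 2, 3}

*him* is a pronoun, so Principle B applies: it must be free in its binding domain.
Binding domain of *him₆*: the embedded TP, whose subject is [Pavel₃'s accuser]₄.
*Victor₁* c-commands the pronoun but from outside its binding domain, and is not c-commanded by it → coindexation permitted.
*Mateo₂* c-commands the pronoun but from outside its binding domain, and is not c-commanded by it → coindexation permitted.
*Pavel₃* and the pronoun do not c-command one another → neither Principle B nor Principle C is at stake; coindexation permitted.
*[Pavel₃'s accuser]₄* c-commands the pronoun within its binding domain → coindexation would violate Principle B.
*Bruno₅*: the pronoun c-commands this R-expression → coindexation would violate Principle C on *Bruno₅*.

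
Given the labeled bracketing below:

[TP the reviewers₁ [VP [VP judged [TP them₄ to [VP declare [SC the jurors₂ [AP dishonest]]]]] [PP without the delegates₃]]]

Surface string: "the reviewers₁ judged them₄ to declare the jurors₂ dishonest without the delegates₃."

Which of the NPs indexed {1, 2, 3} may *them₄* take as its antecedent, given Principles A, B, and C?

{3}

*them* is a pronoun, so Principle B applies: it must be free in its binding domain.
Binding domain of *them₄*: the matrix TP, whose subject is the reviewers₁.
*the reviewers₁* c-commands the pronoun within its binding domain → coindexation would violate Principle B.
*the jurors₂*: the pronoun c-commands this R-expression → coindexation would violate Principle C on *the jurors₂*.
*the delegates₃* and the pronoun do not c-command one another → neither Principle B nor Principle C is at stake; coindexation permitted.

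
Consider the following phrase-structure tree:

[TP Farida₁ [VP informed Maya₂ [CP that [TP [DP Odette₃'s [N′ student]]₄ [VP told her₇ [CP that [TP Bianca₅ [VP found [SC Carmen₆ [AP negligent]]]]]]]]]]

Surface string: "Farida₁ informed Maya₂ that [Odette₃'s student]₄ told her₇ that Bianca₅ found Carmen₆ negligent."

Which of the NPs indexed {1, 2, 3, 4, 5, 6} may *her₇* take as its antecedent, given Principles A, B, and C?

{1, 2, 3}

*her* is a pronoun, so Principle B applies: it must be free in its binding domain.
Binding domain of *her₇*: the embedded TP, whose subject is [Odette₃'s student]₄.
*Farida₁* c-commands the pronoun but from outside its binding domain, and is not c-commanded by it → coindexation permitted.
*Maya₂* c-commands the pronoun but from outside its binding domain, and is not c-commanded by it → coindexation permitted.
*Odette₃* and the pronoun do not c-command one another → neither Principle B nor Principle C is at stake; coindexation permitted.
*[Odette₃'s student]₄* c-commands the pronoun within its binding domain → coindexation would violate Principle B.
*Bianca₅*: the pronoun c-commands this R-expression → coindexation would violate Principle C on *Bianca₅*.
*Carmen₆*: the pronoun c-commands this R-expression → coindexation would violate Principle C on *Carmen₆*.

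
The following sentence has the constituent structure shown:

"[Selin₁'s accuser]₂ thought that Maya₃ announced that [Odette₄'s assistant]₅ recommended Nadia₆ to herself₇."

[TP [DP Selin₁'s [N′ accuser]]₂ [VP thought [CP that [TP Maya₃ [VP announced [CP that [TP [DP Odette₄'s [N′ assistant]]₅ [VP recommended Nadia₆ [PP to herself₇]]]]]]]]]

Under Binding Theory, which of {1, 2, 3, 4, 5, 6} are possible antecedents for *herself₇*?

{5, 6}

*herself* is an anaphor, so Principle A applies: it must be bound in its binding domain.
Binding domain of *herself₇*: the embedded TP, whose subject is [Odette₄'s assistant]₅.
*Selin₁* does not c-command the anaphor → cannot bind it.
*[Selin₁'s accuser]₂* c-commands the anaphor but is outside its binding domain → cannot satisfy Principle A.
*Maya₃* c-commands the anaphor but is outside its binding domain → cannot satisfy Principle A.
*Odette₄* does not c-command the anaphor → cannot bind it.
*[Odette₄'s assistant]₅* c-commands the anaphor within its binding domain → licit binder.
*Nadia₆* c-commands the anaphor within its binding domain → licit binder.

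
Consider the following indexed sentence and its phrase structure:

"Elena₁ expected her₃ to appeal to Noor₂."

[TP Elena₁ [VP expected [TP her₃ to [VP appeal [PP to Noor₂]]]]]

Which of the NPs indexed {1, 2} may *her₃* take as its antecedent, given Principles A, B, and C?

*her* is a pronoun, so Principle B applies: it must be free in its binding domain.
Binding domain of *her₃*: the matrix TP, whose subject is Elena₁.
*Elena₁* c-commands the pronoun within its binding domain → coindexation would violate Principle B.
*Noor₂*: the pronoun c-commands this R-expression → coindexation would violate Principle C on *Noor₂*.

none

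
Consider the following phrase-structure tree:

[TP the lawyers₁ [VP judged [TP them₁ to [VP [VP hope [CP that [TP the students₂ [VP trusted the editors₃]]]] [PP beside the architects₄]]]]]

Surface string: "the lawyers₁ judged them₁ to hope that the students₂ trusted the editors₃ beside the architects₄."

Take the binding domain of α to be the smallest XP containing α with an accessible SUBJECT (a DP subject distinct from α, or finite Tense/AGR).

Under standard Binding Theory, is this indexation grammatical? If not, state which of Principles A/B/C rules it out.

Principle B

The two coindexed NPs are *the lawyers₁* and *them₁*.
*them₁* is a pronoun. Its binding domain is the matrix TP, whose subject is the lawyers₁.
*the lawyers₁* c-commands it within that domain and carries the same index.
The pronoun is locally bound → Principle B violation.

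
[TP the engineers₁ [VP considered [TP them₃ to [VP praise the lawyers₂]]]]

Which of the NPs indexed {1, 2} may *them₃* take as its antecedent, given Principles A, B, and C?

none

*them* is a pronoun, so Principle B applies: it must be free in its binding domain.
Binding domain of *them₃*: the matrix TP, whose subject is the engineers₁.
*the engineers₁* c-commands the pronoun within its binding domain → coindexation would violate Principle B.
*the lawyers₂*: the pronoun c-commands this R-expression → coindexation would violate Principle C on *the lawyers₂*.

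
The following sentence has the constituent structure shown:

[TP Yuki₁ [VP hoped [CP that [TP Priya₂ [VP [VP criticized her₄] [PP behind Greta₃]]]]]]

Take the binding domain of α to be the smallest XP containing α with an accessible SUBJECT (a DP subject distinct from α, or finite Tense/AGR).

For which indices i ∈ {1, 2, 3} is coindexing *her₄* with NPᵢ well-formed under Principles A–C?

{1, 3}

*her* is a pronoun, so Principle B applies: it must be free in its binding domain.
Binding domain of *her₄*: the embedded TP, whose subject is Priya₂.
*Yuki₁* c-commands the pronoun but from outside its binding domain, and is not c-commanded by it → coindexation permitted.
*Priya₂* c-commands the pronoun within its binding domain → coindexation would violate Principle B.
*Greta₃* and the pronoun do not c-command one another → neither Principle B nor Principle C is at stake; coindexation permitted.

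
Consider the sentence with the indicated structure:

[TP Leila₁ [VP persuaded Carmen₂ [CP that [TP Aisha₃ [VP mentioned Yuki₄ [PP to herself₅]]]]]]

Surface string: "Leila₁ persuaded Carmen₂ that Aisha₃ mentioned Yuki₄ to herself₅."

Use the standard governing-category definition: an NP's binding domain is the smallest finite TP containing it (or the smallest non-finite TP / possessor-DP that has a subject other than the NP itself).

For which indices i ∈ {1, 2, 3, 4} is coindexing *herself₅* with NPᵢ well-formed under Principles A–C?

*herself* is an anaphor, so Principle A applies: it must be bound in its binding domain.
Binding domain of *herself₅*: the embedded TP, whose subject is Aisha₃.
*Leila₁* c-commands the anaphor but is outside its binding domain → cannot satisfy Principle A.
*Carmen₂* c-commands the anaphor but is outside its binding domain → cannot satisfy Principle A.
*Aisha₃* c-commands the anaphor within its binding domain → licit binder.
*Yuki₄* c-commands the anaphor within its binding domain → licit binder.

{3, 4}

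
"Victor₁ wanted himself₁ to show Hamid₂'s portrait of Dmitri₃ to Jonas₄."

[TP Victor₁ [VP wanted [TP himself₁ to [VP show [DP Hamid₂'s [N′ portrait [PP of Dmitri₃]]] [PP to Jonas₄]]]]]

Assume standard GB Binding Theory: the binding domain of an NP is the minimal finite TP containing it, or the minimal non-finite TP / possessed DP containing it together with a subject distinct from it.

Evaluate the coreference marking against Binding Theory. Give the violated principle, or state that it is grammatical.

The two coindexed NPs are *Victor₁* and *himself₁*.
*himself₁* is an anaphor; its binding domain is the matrix TP, whose subject is Victor₁. *Victor₁* c-commands it within that domain and shares its index, so Principle A is satisfied.
*Victor₁* is an R-expression; *himself₁* does not c-command it, and no other NP shares its index, so Principle C is satisfied.
All principles are respected.

grammatical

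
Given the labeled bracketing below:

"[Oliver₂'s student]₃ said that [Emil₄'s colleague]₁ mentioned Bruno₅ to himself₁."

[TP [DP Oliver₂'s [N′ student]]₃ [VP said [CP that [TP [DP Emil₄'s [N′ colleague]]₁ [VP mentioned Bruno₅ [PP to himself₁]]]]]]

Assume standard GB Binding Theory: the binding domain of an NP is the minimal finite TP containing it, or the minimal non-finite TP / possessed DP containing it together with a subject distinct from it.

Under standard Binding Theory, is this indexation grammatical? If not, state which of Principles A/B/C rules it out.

The two coindexed NPs are *[Emil₄'s colleague]₁* and *himself₁*.
*himself₁* is an anaphor; its binding domain is the embedded TP, whose subject is [Emil₄'s colleague]₁. *[Emil₄'s colleague]₁* c-commands it within that domain and shares its index, so Principle A is satisfied.
*[Emil₄'s colleague]₁* is an R-expression; *himself₁* does not c-command it, and no other NP shares its index, so Principle C is satisfied.
All principles are respected.

grammatical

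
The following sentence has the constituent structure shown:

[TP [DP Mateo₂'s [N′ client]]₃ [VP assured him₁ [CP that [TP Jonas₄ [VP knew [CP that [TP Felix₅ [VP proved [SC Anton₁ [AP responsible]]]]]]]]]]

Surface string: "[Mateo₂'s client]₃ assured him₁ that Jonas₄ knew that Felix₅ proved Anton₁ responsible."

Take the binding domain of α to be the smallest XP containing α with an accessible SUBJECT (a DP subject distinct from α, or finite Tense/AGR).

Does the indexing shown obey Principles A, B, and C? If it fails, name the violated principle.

The two coindexed NPs are *him₁* and *Anton₁*.
*Anton₁* is an R-expression. Principle C requires it to be free everywhere.
*him₁* c-commands it and carries the same index.
The R-expression is bound → Principle C violation.

Principle C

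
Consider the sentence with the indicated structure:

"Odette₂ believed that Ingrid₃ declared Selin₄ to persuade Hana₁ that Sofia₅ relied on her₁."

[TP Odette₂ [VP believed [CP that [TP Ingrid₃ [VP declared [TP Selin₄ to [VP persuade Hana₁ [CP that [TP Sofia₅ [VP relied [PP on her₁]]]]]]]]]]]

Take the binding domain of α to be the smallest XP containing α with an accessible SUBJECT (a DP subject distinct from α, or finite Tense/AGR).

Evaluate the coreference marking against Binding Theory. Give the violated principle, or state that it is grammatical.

grammatical

The two coindexed NPs are *Hana₁* and *her₁*.
*her₁* is a pronoun; its binding domain is the embedded TP, whose subject is Sofia₅. Within that domain it is c-commanded only by *Sofia₅*, which carries a different index — the pronoun is free locally, so Principle B holds.
*Hana₁* is an R-expression; *her₁* does not c-command it, and no other NP shares its index, so Principle C is satisfied.
All principles are respected.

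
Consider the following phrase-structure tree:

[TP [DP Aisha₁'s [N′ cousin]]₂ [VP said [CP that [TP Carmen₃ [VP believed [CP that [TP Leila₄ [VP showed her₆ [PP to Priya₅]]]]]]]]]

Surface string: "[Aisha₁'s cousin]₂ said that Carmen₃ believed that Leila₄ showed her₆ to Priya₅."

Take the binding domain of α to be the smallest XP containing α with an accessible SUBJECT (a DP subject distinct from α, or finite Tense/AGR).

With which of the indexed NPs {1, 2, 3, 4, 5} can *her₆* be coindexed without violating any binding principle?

*her* is a pronoun, so Principle B applies: it must be free in its binding domain.
Binding domain of *her₆*: the embedded TP, whose subject is Leila₄.
*Aisha₁* and the pronoun do not c-command one another → neither Principle B nor Principle C is at stake; coindexation permitted.
*[Aisha₁'s cousin]₂* c-commands the pronoun but from outside its binding domain, and is not c-commanded by it → coindexation permitted.
*Carmen₃* c-commands the pronoun but from outside its binding domain, and is not c-commanded by it → coindexation permitted.
*Leila₄* c-commands the pronoun within its binding domain → coindexation would violate Principle B.
*Priya₅*: the pronoun c-commands this R-expression → coindexation would violate Principle C on *Priya₅*.

{1, 2, 3}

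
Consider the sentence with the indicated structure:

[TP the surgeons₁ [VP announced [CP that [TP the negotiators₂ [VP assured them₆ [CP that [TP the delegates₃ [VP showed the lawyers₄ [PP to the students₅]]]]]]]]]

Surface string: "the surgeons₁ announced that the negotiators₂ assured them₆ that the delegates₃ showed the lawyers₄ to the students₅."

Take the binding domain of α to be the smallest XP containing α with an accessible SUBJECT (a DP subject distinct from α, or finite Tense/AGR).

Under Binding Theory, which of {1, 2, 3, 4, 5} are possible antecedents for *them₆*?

{1}

*them* is a pronoun, so Principle B applies: it must be free in its binding domain.
Binding domain of *them₆*: the embedded TP, whose subject is the negotiators₂.
*the surgeons₁* c-commands the pronoun but from outside its binding domain, and is not c-commanded by it → coindexation permitted.
*the negotiators₂* c-commands the pronoun within its binding domain → coindexation would violate Principle B.
*the delegates₃*: the pronoun c-commands this R-expression → coindexation would violate Principle C on *the delegates₃*.
*the lawyers₄*: the pronoun c-commands this R-expression → coindexation would violate Principle C on *the lawyers₄*.
*the students₅*: the pronoun c-commands this R-expression → coindexation would violate Principle C on *the students₅*.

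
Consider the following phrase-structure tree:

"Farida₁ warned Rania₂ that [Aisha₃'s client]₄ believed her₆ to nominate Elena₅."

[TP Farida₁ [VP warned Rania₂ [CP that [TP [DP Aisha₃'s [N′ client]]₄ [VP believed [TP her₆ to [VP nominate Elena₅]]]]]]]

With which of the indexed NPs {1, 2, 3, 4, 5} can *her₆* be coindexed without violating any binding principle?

*her* is a pronoun, so Principle B applies: it must be free in its binding domain.
Binding domain of *her₆*: the embedded TP, whose subject is [Aisha₃'s client]₄.
*Farida₁* c-commands the pronoun but from outside its binding domain, and is not c-commanded by it → coindexation permitted.
*Rania₂* c-commands the pronoun but from outside its binding domain, and is not c-commanded by it → coindexation permitted.
*Aisha₃* and the pronoun do not c-command one another → neither Principle B nor Principle C is at stake; coindexation permitted.
*[Aisha₃'s client]₄* c-commands the pronoun within its binding domain → coindexation would violate Principle B.
*Elena₅*: the pronoun c-commands this R-expression → coindexation would violate Principle C on *Elena₅*.

{1, 2, 3}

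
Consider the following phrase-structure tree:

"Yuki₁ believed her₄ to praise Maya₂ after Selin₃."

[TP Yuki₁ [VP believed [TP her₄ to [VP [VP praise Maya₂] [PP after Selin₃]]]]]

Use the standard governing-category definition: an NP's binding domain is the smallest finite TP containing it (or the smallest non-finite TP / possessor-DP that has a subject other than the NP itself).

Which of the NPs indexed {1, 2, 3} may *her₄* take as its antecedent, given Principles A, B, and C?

*her* is a pronoun, so Principle B applies: it must be free in its binding domain.
Binding domain of *her₄*: the matrix TP, whose subject is Yuki₁.
*Yuki₁* c-commands the pronoun within its binding domain → coindexation would violate Principle B.
*Maya₂*: the pronoun c-commands this R-expression → coindexation would violate Principle C on *Maya₂*.
*Selin₃*: the pronoun c-commands this R-expression → coindexation would violate Principle C on *Selin₃*.

none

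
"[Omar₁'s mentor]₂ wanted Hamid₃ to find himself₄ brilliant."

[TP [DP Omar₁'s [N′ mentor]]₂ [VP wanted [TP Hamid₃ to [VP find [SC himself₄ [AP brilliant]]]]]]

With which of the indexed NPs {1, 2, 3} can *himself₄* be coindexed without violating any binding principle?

{3}

*himself* is an anaphor, so Principle A applies: it must be bound in its binding domain.
Binding domain of *himself₄*: the embedded TP, whose subject is Hamid₃.
*Omar₁* does not c-command the anaphor → cannot bind it.
*[Omar₁'s mentor]₂* c-commands the anaphor but is outside its binding domain → cannot satisfy Principle A.
*Hamid₃* c-commands the anaphor within its binding domain → licit binder.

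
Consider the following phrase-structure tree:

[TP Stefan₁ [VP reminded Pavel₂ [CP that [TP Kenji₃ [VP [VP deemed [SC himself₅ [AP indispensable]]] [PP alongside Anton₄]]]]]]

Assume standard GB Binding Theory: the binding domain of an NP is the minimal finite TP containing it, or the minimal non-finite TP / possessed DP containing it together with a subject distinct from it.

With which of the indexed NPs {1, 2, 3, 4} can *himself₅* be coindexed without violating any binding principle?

*himself* is an anaphor, so Principle A applies: it must be bound in its binding domain.
Binding domain of *himself₅*: the embedded TP, whose subject is Kenji₃.
*Stefan₁* c-commands the anaphor but is outside its binding domain → cannot satisfy Principle A.
*Pavel₂* c-commands the anaphor but is outside its binding domain → cannot satisfy Principle A.
*Kenji₃* c-commands the anaphor within its binding domain → licit binder.
*Anton₄* does not c-command the anaphor → cannot bind it.

{3}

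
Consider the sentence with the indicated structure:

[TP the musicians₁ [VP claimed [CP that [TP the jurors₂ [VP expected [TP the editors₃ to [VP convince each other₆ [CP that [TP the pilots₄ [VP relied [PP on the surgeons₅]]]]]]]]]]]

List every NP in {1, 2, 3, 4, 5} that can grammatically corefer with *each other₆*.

{3}

*each other* is an anaphor, so Principle A applies: it must be bound in its binding domain.
Binding domain of *each other₆*: the embedded TP, whose subject is the editors₃.
*the musicians₁* c-commands the anaphor but is outside its binding domain → cannot satisfy Principle A.
*the jurors₂* c-commands the anaphor but is outside its binding domain → cannot satisfy Principle A.
*the editors₃* c-commands the anaphor within its binding domain → licit binder.
*the pilots₄* does not c-command the anaphor → cannot bind it.
*the surgeons₅* does not c-command the anaphor → cannot bind it.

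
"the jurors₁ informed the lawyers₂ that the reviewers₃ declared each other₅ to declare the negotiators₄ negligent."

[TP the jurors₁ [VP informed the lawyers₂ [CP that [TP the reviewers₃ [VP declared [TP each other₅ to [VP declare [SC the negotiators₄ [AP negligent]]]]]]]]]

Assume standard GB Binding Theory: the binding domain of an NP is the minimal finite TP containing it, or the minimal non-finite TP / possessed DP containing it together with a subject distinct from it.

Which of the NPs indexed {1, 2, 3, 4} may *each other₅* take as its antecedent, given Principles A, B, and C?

*each other* is an anaphor, so Principle A applies: it must be bound in its binding domain.
Binding domain of *each other₅*: the embedded TP, whose subject is the reviewers₃.
*the jurors₁* c-commands the anaphor but is outside its binding domain → cannot satisfy Principle A.
*the lawyers₂* c-commands the anaphor but is outside its binding domain → cannot satisfy Principle A.
*the reviewers₃* c-commands the anaphor within its binding domain → licit binder.
*the negotiators₄* does not c-command the anaphor → cannot bind it.

{3}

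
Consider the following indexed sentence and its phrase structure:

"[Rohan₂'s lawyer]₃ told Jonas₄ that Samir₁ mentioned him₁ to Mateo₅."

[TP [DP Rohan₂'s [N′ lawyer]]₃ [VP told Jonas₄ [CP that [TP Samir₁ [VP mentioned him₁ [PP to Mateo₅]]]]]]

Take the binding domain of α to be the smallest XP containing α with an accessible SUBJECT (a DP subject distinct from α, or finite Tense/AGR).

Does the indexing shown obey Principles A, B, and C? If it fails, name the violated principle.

Principle B

The two coindexed NPs are *Samir₁* and *him₁*.
*him₁* is a pronoun. Its binding domain is the embedded TP, whose subject is Samir₁.
*Samir₁* c-commands it within that domain and carries the same index.
The pronoun is locally bound → Principle B violation.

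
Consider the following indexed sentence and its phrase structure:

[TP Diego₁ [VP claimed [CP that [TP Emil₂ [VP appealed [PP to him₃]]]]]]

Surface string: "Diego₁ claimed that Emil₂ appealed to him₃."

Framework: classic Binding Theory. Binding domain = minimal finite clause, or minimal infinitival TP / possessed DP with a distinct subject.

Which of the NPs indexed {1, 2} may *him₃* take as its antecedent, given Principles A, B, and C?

{1}

*him* is a pronoun, so Principle B applies: it must be free in its binding domain.
Binding domain of *him₃*: the embedded TP, whose subject is Emil₂.
*Diego₁* c-commands the pronoun but from outside its binding domain, and is not c-commanded by it → coindexation permitted.
*Emil₂* c-commands the pronoun within its binding domain → coindexation would violate Principle B.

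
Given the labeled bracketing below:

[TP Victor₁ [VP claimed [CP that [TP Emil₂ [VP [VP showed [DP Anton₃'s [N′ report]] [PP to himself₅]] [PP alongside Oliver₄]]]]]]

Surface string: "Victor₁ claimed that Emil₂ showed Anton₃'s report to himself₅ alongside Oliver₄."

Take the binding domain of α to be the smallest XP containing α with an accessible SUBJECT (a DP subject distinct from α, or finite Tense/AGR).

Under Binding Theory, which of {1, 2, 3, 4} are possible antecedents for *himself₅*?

*himself* is an anaphor, so Principle A applies: it must be bound in its binding domain.
Binding domain of *himself₅*: the embedded TP, whose subject is Emil₂.
*Victor₁* c-commands the anaphor but is outside its binding domain → cannot satisfy Principle A.
*Emil₂* c-commands the anaphor within its binding domain → licit binder.
*Anton₃* does not c-command the anaphor → cannot bind it.
*Oliver₄* does not c-command the anaphor → cannot bind it.

{2}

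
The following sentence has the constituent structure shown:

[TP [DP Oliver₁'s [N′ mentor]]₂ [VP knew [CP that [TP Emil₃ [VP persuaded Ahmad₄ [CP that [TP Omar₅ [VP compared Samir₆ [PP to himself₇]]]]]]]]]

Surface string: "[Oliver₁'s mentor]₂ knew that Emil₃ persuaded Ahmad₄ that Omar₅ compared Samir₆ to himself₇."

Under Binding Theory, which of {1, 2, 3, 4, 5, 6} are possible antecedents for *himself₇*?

{5, 6}

*himself* is an anaphor, so Principle A applies: it must be bound in its binding domain.
Binding domain of *himself₇*: the embedded TP, whose subject is Omar₅.
*Oliver₁* does not c-command the anaphor → cannot bind it.
*[Oliver₁'s mentor]₂* c-commands the anaphor but is outside its binding domain → cannot satisfy Principle A.
*Emil₃* c-commands the anaphor but is outside its binding domain → cannot satisfy Principle A.
*Ahmad₄* c-commands the anaphor but is outside its binding domain → cannot satisfy Principle A.
*Omar₅* c-commands the anaphor within its binding domain → licit binder.
*Samir₆* c-commands the anaphor within its binding domain → licit binder.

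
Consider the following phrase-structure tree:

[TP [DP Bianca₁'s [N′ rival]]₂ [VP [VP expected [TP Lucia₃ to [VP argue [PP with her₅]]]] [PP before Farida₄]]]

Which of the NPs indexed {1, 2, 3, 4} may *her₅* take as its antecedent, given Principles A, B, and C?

{1, 2, 4}

*her* is a pronoun, so Principle B applies: it must be free in its binding domain.
Binding domain of *her₅*: the embedded TP, whose subject is Lucia₃.
*Bianca₁* and the pronoun do not c-command one another → neither Principle B nor Principle C is at stake; coindexation permitted.
*[Bianca₁'s rival]₂* c-commands the pronoun but from outside its binding domain, and is not c-commanded by it → coindexation permitted.
*Lucia₃* c-commands the pronoun within its binding domain → coindexation would violate Principle B.
*Farida₄* and the pronoun do not c-command one another → neither Principle B nor Principle C is at stake; coindexation permitted.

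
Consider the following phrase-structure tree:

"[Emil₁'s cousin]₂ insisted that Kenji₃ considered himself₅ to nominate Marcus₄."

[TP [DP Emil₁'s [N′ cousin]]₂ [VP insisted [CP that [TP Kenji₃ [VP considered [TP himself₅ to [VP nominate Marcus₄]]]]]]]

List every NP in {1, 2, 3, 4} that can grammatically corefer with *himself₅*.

{3}

*himself* is an anaphor, so Principle A applies: it must be bound in its binding domain.
Binding domain of *himself₅*: the embedded TP, whose subject is Kenji₃.
*Emil₁* does not c-command the anaphor → cannot bind it.
*[Emil₁'s cousin]₂* c-commands the anaphor but is outside its binding domain → cannot satisfy Principle A.
*Kenji₃* c-commands the anaphor within its binding domain → licit binder.
*Marcus₄* does not c-command the anaphor → cannot bind it.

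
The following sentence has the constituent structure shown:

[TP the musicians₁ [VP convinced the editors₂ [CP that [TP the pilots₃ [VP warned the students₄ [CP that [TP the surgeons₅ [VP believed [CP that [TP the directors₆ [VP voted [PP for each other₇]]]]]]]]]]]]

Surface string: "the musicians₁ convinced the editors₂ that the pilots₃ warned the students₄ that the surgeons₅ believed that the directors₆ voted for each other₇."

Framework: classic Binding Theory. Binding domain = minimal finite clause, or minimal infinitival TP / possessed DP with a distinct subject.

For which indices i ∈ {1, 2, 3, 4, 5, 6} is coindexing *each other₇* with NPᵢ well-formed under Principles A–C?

*each other* is an anaphor, so Principle A applies: it must be bound in its binding domain.
Binding domain of *each other₇*: the embedded TP, whose subject is the directors₆.
*the musicians₁* c-commands the anaphor but is outside its binding domain → cannot satisfy Principle A.
*the editors₂* c-commands the anaphor but is outside its binding domain → cannot satisfy Principle A.
*the pilots₃* c-commands the anaphor but is outside its binding domain → cannot satisfy Principle A.
*the students₄* c-commands the anaphor but is outside its binding domain → cannot satisfy Principle A.
*the surgeons₅* c-commands the anaphor but is outside its binding domain → cannot satisfy Principle A.
*the directors₆* c-commands the anaphor within its binding domain → licit binder.

{6}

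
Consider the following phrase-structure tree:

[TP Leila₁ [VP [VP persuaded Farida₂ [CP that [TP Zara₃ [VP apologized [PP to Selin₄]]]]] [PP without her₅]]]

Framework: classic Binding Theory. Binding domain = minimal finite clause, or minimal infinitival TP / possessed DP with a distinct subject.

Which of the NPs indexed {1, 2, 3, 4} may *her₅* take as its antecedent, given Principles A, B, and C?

{2, 3, 4}

*her* is a pronoun, so Principle B applies: it must be free in its binding domain.
Binding domain of *her₅*: the matrix TP, whose subject is Leila₁.
*Leila₁* c-commands the pronoun within its binding domain → coindexation would violate Principle B.
*Farida₂* and the pronoun do not c-command one another → neither Principle B nor Principle C is at stake; coindexation permitted.
*Zara₃* and the pronoun do not c-command one another → neither Principle B nor Principle C is at stake; coindexation permitted.
*Selin₄* and the pronoun do not c-command one another → neither Principle B nor Principle C is at stake; coindexation permitted.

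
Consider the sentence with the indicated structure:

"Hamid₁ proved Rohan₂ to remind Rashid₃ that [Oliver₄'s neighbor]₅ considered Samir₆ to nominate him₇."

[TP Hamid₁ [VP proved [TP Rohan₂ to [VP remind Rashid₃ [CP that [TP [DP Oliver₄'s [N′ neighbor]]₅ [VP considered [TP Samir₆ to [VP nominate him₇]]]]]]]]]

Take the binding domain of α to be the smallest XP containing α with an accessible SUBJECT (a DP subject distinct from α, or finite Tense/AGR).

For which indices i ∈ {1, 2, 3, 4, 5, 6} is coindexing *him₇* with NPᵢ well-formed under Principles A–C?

*him* is a pronoun, so Principle B applies: it must be free in its binding domain.
Binding domain of *him₇*: the embedded TP, whose subject is Samir₆.
*Hamid₁* c-commands the pronoun but from outside its binding domain, and is not c-commanded by it → coindexation permitted.
*Rohan₂* c-commands the pronoun but from outside its binding domain, and is not c-commanded by it → coindexation permitted.
*Rashid₃* c-commands the pronoun but from outside its binding domain, and is not c-commanded by it → coindexation permitted.
*Oliver₄* and the pronoun do not c-command one another → neither Principle B nor Principle C is at stake; coindexation permitted.
*[Oliver₄'s neighbor]₅* c-commands the pronoun but from outside its binding domain, and is not c-commanded by it → coindexation permitted.
*Samir₆* c-commands the pronoun within its binding domain → coindexation would violate Principle B.

{1, 2, 3, 4, 5}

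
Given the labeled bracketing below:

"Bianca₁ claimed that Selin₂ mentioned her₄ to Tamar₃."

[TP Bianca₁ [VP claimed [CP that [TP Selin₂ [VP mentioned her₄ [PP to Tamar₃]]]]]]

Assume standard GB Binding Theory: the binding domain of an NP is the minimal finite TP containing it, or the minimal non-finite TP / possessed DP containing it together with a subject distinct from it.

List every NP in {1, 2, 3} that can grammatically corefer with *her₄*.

*her* is a pronoun, so Principle B applies: it must be free in its binding domain.
Binding domain of *her₄*: the embedded TP, whose subject is Selin₂.
*Bianca₁* c-commands the pronoun but from outside its binding domain, and is not c-commanded by it → coindexation permitted.
*Selin₂* c-commands the pronoun within its binding domain → coindexation would violate Principle B.
*Tamar₃*: the pronoun c-commands this R-expression → coindexation would violate Principle C on *Tamar₃*.

{1}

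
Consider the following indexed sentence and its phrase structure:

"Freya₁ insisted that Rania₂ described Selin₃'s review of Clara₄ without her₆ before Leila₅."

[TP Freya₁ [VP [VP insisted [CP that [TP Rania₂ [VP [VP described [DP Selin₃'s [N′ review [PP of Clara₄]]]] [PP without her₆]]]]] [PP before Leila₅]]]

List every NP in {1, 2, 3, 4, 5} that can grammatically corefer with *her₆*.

*her* is a pronoun, so Principle B applies: it must be free in its binding domain.
Binding domain of *her₆*: the embedded TP, whose subject is Rania₂.
*Freya₁* c-commands the pronoun but from outside its binding domain, and is not c-commanded by it → coindexation permitted.
*Rania₂* c-commands the pronoun within its binding domain → coindexation would violate Principle B.
*Selin₃* and the pronoun do not c-command one another → neither Principle B nor Principle C is at stake; coindexation permitted.
*Clara₄* and the pronoun do not c-command one another → neither Principle B nor Principle C is at stake; coindexation permitted.
*Leila₅* and the pronoun do not c-command one another → neither Principle B nor Principle C is at stake; coindexation permitted.

{1, 3, 4, 5}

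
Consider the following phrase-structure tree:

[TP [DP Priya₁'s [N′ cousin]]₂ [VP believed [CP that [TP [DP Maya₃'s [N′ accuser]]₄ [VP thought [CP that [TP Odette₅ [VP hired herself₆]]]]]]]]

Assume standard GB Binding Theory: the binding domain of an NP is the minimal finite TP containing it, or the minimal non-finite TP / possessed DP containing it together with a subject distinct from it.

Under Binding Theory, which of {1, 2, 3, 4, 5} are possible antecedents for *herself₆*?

{5}

*herself* is an anaphor, so Principle A applies: it must be bound in its binding domain.
Binding domain of *herself₆*: the embedded TP, whose subject is Odette₅.
*Priya₁* does not c-command the anaphor → cannot bind it.
*[Priya₁'s cousin]₂* c-commands the anaphor but is outside its binding domain → cannot satisfy Principle A.
*Maya₃* does not c-command the anaphor → cannot bind it.
*[Maya₃'s accuser]₄* c-commands the anaphor but is outside its binding domain → cannot satisfy Principle A.
*Odette₅* c-commands the anaphor within its binding domain → licit binder.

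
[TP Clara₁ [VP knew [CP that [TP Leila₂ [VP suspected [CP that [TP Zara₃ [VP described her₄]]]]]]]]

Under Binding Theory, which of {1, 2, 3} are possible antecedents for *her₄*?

{1, 2}

*her* is a pronoun, so Principle B applies: it must be free in its binding domain.
Binding domain of *her₄*: the embedded TP, whose subject is Zara₃.
*Clara₁* c-commands the pronoun but from outside its binding domain, and is not c-commanded by it → coindexation permitted.
*Leila₂* c-commands the pronoun but from outside its binding domain, and is not c-commanded by it → coindexation permitted.
*Zara₃* c-commands the pronoun within its binding domain → coindexation would violate Principle B.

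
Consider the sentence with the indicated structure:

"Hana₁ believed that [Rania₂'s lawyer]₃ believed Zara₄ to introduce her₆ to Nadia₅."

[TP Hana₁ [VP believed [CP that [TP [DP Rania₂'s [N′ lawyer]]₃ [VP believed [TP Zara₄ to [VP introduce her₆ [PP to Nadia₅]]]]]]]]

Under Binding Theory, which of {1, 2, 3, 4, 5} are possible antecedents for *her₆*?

*her* is a pronoun, so Principle B applies: it must be free in its binding domain.
Binding domain of *her₆*: the embedded TP, whose subject is Zara₄.
*Hana₁* c-commands the pronoun but from outside its binding domain, and is not c-commanded by it → coindexation permitted.
*Rania₂* and the pronoun do not c-command one another → neither Principle B nor Principle C is at stake; coindexation permitted.
*[Rania₂'s lawyer]₃* c-commands the pronoun but from outside its binding domain, and is not c-commanded by it → coindexation permitted.
*Zara₄* c-commands the pronoun within its binding domain → coindexation would violate Principle B.
*Nadia₅*: the pronoun c-commands this R-expression → coindexation would violate Principle C on *Nadia₅*.

{1, 2, 3}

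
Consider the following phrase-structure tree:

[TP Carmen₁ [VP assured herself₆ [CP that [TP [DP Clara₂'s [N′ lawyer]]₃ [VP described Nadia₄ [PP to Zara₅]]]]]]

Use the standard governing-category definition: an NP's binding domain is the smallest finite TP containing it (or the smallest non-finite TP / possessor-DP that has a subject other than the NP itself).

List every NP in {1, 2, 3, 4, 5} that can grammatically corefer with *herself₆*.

*herself* is an anaphor, so Principle A applies: it must be bound in its binding domain.
Binding domain of *herself₆*: the matrix TP, whose subject is Carmen₁.
*Carmen₁* c-commands the anaphor within its binding domain → licit binder.
*Clara₂* does not c-command the anaphor → cannot bind it.
*[Clara₂'s lawyer]₃* does not c-command the anaphor → cannot bind it.
*Nadia₄* does not c-command the anaphor → cannot bind it.
*Zara₅* does not c-command the anaphor → cannot bind it.

{1}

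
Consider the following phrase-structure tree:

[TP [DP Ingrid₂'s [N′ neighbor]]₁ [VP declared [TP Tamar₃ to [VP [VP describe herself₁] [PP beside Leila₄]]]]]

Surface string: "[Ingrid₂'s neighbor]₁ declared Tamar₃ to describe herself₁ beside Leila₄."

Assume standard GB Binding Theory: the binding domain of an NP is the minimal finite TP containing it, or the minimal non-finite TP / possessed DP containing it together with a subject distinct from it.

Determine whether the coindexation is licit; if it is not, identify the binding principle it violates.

The two coindexed NPs are *[Ingrid₂'s neighbor]₁* and *herself₁*.
*herself₁* is an anaphor. Principle A requires it to be bound within its binding domain — the embedded TP, whose subject is Tamar₃.
Within that domain it is c-commanded by *Tamar₃*, which does not share its index.
*[Ingrid₂'s neighbor]₁* does c-command the anaphor, but from outside its binding domain.
The anaphor is unbound in its domain → Principle A violation.

Principle A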